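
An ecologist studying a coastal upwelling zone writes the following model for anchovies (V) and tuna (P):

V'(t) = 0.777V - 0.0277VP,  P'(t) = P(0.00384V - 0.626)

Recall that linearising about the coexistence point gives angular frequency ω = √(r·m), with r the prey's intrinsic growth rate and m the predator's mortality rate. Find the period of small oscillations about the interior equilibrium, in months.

Here r = 0.777 and m = 0.626, so r·m = 0.486.
ω = √0.486 = 0.697 per month, hence T = 2π/ω ≈ 9.01 months.

T ≈ 9.01 months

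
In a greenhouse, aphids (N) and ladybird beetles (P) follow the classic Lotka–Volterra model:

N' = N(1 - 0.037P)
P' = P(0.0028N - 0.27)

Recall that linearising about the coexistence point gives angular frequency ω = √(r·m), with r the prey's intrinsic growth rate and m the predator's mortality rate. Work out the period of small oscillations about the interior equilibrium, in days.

T ≈ 12.1 days

Here r = 1 and m = 0.27, so r·m = 0.27.
ω = √0.27 = 0.52 per day, hence T = 2π/ω ≈ 12.1 days.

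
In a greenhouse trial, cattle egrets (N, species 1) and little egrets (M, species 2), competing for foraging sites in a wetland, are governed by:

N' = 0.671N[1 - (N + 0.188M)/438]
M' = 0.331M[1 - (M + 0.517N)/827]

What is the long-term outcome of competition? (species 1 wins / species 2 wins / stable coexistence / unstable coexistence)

stable coexistence

Compare the nullcline intercepts: K1/α12 = 438/0.188 = 2330 > K2 = 827; K2/α21 = 827/0.517 = 1600 > K1 = 438.
Since both inequalities hold, each species can invade when rare, so the interior equilibrium is stable.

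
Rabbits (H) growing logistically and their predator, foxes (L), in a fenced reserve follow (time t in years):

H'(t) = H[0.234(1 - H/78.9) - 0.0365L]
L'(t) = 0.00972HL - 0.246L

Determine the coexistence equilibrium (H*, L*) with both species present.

From dL/dt = 0 with L > 0: 0.00972H* = 0.246, so H* = 25.3.
Substitute into dH/dt = 0: 0.234(1 - 25.3/78.9) = 0.0365L*.
The bracket is 0.679, giving L* = 0.159/0.0365 = 4.35.

H* ≈ 25.3, L* ≈ 4.35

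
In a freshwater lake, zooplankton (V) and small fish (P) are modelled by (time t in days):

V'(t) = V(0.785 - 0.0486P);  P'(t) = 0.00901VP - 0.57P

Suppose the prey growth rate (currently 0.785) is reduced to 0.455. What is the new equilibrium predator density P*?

P* ≈ 9.36

At the interior fixed point, setting dV/dt = 0 with V > 0 fixes P* = (prey growth rate)/(VP coefficient) — independent of the other coefficients.
With the change, P* = 0.455/0.0486 = 9.36; it falls from 16.2.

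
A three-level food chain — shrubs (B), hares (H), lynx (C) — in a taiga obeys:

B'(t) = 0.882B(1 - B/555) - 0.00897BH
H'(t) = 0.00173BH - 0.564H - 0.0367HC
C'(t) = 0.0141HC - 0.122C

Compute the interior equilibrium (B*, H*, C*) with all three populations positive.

B* ≈ 506, H* ≈ 8.65, C* ≈ 8.49

From dC/dt = 0: 0.0141H* = 0.122, so H* = 8.65.
From dB/dt = 0: 0.882(1 - B*/555) = 0.00897·8.65, giving B* = 555·(1 - 0.088) = 506.
From dH/dt = 0: 0.00173·506 - 0.564 = 0.0367C*, so C* = 0.312/0.0367 = 8.49.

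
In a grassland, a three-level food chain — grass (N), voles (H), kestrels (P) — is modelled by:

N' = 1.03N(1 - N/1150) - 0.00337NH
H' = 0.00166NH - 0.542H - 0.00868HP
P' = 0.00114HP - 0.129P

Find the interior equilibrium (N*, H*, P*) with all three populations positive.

From dP/dt = 0: 0.00114H* = 0.129, so H* = 113.
From dN/dt = 0: 1.03(1 - N*/1150) = 0.00337·113, giving N* = 1150·(1 - 0.37) = 724.
From dH/dt = 0: 0.00166·724 - 0.542 = 0.00868P*, so P* = 0.66/0.00868 = 76.1.

N* ≈ 724, H* ≈ 113, P* ≈ 76.1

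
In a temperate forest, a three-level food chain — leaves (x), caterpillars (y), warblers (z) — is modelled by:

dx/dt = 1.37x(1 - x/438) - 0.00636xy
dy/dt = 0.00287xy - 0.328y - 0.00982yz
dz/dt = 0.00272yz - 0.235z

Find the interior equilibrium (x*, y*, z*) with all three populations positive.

From dz/dt = 0: 0.00272y* = 0.235, so y* = 86.4.
From dx/dt = 0: 1.37(1 - x*/438) = 0.00636·86.4, giving x* = 438·(1 - 0.401) = 262.
From dy/dt = 0: 0.00287·262 - 0.328 = 0.00982z*, so z* = 0.425/0.00982 = 43.3.

x* ≈ 262, y* ≈ 86.4, z* ≈ 43.3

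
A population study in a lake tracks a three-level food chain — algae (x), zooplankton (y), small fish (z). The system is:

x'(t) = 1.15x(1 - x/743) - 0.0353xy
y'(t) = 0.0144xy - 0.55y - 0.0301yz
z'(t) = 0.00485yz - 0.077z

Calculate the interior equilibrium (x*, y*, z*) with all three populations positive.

From dz/dt = 0: 0.00485y* = 0.077, so y* = 15.9.
From dx/dt = 0: 1.15(1 - x*/743) = 0.0353·15.9, giving x* = 743·(1 - 0.487) = 381.
From dy/dt = 0: 0.0144·381 - 0.55 = 0.0301z*, so z* = 4.94/0.0301 = 164.

x* ≈ 381, y* ≈ 15.9, z* ≈ 164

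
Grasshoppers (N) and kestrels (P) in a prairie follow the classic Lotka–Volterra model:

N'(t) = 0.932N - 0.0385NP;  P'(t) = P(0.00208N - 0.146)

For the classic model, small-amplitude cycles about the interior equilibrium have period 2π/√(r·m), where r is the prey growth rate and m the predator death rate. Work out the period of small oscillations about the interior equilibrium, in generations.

T ≈ 17 generations

Here r = 0.932 and m = 0.146, so r·m = 0.136.
ω = √0.136 = 0.369 per generation, hence T = 2π/ω ≈ 17 generations.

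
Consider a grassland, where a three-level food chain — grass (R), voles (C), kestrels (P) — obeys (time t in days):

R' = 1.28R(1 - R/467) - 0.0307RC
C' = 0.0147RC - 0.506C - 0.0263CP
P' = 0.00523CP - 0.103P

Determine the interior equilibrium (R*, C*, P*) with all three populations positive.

R* ≈ 246, C* ≈ 19.7, P* ≈ 118

From dP/dt = 0: 0.00523C* = 0.103, so C* = 19.7.
From dR/dt = 0: 1.28(1 - R*/467) = 0.0307·19.7, giving R* = 467·(1 - 0.472) = 246.
From dC/dt = 0: 0.0147·246 - 0.506 = 0.0263P*, so P* = 3.12/0.0263 = 118.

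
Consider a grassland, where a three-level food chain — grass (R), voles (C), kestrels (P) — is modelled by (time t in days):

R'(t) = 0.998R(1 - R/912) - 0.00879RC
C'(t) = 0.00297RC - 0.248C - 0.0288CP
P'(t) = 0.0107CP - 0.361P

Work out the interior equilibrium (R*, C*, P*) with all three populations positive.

R* ≈ 641, C* ≈ 33.7, P* ≈ 57.5

From dP/dt = 0: 0.0107C* = 0.361, so C* = 33.7.
From dR/dt = 0: 0.998(1 - R*/912) = 0.00879·33.7, giving R* = 912·(1 - 0.297) = 641.
From dC/dt = 0: 0.00297·641 - 0.248 = 0.0288P*, so P* = 1.66/0.0288 = 57.5.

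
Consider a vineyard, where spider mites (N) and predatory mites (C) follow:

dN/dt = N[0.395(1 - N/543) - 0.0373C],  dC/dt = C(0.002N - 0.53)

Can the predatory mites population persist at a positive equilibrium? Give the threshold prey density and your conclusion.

The predator equation gives dC/dt > 0 only when N > 0.53/0.002 = 265.
Without the predator, N → K = 543. Since 543 > 265, the predator can invade and persist.

Threshold N = 265; K > 265, so yes, the predator persists.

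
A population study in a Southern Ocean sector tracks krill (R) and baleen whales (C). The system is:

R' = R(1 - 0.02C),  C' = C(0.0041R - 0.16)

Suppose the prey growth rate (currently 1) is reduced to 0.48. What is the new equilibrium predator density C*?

At the interior fixed point, setting dR/dt = 0 with R > 0 fixes C* = (prey growth rate)/(RC coefficient) — independent of the other coefficients.
With the change, C* = 0.48/0.02 = 24; it falls from 50.

C* ≈ 24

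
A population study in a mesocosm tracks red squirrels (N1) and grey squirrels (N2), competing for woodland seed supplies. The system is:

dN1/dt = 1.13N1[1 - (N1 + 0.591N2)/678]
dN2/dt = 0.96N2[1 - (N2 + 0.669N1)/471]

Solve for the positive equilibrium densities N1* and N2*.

N1* ≈ 661, N2* ≈ 28.8

Setting both brackets to zero gives the nullclines N1 + 0.591N2 = 678 and 0.669N1 + N2 = 471.
Substituting N2 = 471 - 0.669N1 into the first: N1(1 - 0.591·0.669) = 678 - 0.591·471.
So N1* = 400/0.605 = 661, and then N2* = 471 - 0.669·661 = 28.8.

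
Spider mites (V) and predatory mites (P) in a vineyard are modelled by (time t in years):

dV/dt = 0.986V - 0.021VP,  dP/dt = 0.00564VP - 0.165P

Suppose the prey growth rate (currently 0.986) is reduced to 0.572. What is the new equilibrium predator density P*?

P* ≈ 27.2

At the interior fixed point, setting dV/dt = 0 with V > 0 fixes P* = (prey growth rate)/(VP coefficient) — independent of the other coefficients.
With the change, P* = 0.572/0.021 = 27.2; it falls from 47.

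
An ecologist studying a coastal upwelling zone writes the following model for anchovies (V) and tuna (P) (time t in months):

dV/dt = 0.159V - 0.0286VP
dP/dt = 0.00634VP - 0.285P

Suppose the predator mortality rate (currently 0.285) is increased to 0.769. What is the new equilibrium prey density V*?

V* ≈ 121

At the interior fixed point, setting dP/dt = 0 with P > 0 fixes V* = (predator death rate)/(VP coefficient) — independent of the other coefficients.
With the change, V* = 0.769/0.00634 = 121; it rises from 45.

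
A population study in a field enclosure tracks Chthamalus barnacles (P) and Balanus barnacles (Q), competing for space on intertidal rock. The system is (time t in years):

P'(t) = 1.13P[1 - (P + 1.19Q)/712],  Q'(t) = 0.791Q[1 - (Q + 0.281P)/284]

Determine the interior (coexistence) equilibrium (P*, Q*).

Setting both brackets to zero gives the nullclines P + 1.19Q = 712 and 0.281P + Q = 284.
Substituting Q = 284 - 0.281P into the first: P(1 - 1.19·0.281) = 712 - 1.19·284.
So P* = 374/0.666 = 562, and then Q* = 284 - 0.281·562 = 126.

P* ≈ 562, Q* ≈ 126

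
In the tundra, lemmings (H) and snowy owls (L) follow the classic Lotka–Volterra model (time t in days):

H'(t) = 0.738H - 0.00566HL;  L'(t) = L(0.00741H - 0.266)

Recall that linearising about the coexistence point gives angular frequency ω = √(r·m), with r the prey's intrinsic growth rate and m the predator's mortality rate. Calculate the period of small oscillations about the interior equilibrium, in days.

Here r = 0.738 and m = 0.266, so r·m = 0.196.
ω = √0.196 = 0.443 per day, hence T = 2π/ω ≈ 14.2 days.

T ≈ 14.2 days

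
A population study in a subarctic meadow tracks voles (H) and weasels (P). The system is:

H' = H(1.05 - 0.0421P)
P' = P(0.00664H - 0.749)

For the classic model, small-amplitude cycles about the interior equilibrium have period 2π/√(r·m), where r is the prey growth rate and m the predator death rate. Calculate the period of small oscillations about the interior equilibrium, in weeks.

T ≈ 7.09 weeks

Here r = 1.05 and m = 0.749, so r·m = 0.786.
ω = √0.786 = 0.887 per week, hence T = 2π/ω ≈ 7.09 weeks.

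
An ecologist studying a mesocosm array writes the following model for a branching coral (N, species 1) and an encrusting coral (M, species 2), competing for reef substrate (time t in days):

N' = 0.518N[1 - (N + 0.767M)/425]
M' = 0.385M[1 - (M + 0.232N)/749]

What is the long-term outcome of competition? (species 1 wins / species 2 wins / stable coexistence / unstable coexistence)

species 2 excludes species 1

Compare the nullcline intercepts: K1/α12 = 425/0.767 = 554 < K2 = 749; K2/α21 = 749/0.232 = 3230 > K1 = 425.
Since the inequalities point opposite ways, species 2 can invade but species 1 cannot.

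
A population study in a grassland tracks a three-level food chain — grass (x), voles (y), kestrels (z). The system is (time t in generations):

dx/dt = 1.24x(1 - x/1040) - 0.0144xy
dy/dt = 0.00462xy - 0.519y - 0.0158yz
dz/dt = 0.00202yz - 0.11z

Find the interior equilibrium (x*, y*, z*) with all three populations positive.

x* ≈ 382, y* ≈ 54.5, z* ≈ 78.9

From dz/dt = 0: 0.00202y* = 0.11, so y* = 54.5.
From dx/dt = 0: 1.24(1 - x*/1040) = 0.0144·54.5, giving x* = 1040·(1 - 0.632) = 382.
From dy/dt = 0: 0.00462·382 - 0.519 = 0.0158z*, so z* = 1.25/0.0158 = 78.9.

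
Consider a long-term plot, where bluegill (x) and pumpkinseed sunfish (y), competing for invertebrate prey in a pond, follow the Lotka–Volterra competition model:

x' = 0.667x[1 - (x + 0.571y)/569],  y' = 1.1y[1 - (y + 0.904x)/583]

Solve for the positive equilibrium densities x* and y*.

Setting both brackets to zero gives the nullclines x + 0.571y = 569 and 0.904x + y = 583.
Substituting y = 583 - 0.904x into the first: x(1 - 0.571·0.904) = 569 - 0.571·583.
So x* = 236/0.484 = 488, and then y* = 583 - 0.904·488 = 142.

x* ≈ 488, y* ≈ 142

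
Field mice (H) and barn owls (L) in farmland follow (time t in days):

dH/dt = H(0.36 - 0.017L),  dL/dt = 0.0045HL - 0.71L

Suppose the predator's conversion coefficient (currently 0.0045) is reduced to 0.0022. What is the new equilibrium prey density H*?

H* ≈ 323

At the interior fixed point, setting dL/dt = 0 with L > 0 fixes H* = (predator death rate)/(HL coefficient) — independent of the other coefficients.
With the change, H* = 0.71/0.0022 = 323; it rises from 158.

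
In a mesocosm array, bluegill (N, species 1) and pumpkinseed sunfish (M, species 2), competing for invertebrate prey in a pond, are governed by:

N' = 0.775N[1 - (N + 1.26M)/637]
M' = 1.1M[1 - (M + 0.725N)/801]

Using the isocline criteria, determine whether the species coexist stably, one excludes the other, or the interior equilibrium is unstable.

species 2 excludes species 1

Compare the nullcline intercepts: K1/α12 = 637/1.26 = 506 < K2 = 801; K2/α21 = 801/0.725 = 1100 > K1 = 637.
Since the inequalities point opposite ways, species 2 can invade but species 1 cannot.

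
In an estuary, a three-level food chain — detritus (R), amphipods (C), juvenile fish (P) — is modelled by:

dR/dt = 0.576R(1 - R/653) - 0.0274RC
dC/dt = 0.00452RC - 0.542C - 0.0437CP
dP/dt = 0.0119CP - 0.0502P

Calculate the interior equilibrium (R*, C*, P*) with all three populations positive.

From dP/dt = 0: 0.0119C* = 0.0502, so C* = 4.22.
From dR/dt = 0: 0.576(1 - R*/653) = 0.0274·4.22, giving R* = 653·(1 - 0.201) = 522.
From dC/dt = 0: 0.00452·522 - 0.542 = 0.0437P*, so P* = 1.82/0.0437 = 41.6.

R* ≈ 522, C* ≈ 4.22, P* ≈ 41.6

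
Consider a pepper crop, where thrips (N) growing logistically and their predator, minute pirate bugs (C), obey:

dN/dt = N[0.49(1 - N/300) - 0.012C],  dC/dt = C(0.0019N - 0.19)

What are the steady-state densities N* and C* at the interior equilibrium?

N* ≈ 100, C* ≈ 27.2

From dC/dt = 0 with C > 0: 0.0019N* = 0.19, so N* = 100.
Substitute into dN/dt = 0: 0.49(1 - 100/300) = 0.012C*.
The bracket is 0.667, giving C* = 0.327/0.012 = 27.2.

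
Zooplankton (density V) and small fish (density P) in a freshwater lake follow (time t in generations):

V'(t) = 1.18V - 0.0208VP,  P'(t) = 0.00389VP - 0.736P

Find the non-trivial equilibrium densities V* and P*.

V* ≈ 189, P* ≈ 56.7

Set dP/dt = 0 with P > 0: 0.00389V - 0.736 = 0, so V* = 0.736/0.00389 = 189.
Set dV/dt = 0 with V > 0: 1.18 - 0.0208P = 0, so P* = 1.18/0.0208 = 56.7.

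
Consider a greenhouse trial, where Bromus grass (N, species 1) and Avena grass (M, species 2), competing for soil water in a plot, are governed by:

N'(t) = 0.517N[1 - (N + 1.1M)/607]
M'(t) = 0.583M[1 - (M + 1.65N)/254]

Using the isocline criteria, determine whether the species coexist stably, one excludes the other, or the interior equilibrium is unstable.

species 1 excludes species 2

Compare the nullcline intercepts: K1/α12 = 607/1.1 = 552 > K2 = 254; K2/α21 = 254/1.65 = 154 < K1 = 607.
Since the inequalities point opposite ways, species 1 can invade but species 2 cannot.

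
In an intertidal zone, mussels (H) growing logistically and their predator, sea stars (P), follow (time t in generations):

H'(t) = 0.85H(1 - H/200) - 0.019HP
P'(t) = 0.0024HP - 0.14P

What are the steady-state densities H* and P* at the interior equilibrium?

H* ≈ 58.3, P* ≈ 31.7

From dP/dt = 0 with P > 0: 0.0024H* = 0.14, so H* = 58.3.
Substitute into dH/dt = 0: 0.85(1 - 58.3/200) = 0.019P*.
The bracket is 0.708, giving P* = 0.602/0.019 = 31.7.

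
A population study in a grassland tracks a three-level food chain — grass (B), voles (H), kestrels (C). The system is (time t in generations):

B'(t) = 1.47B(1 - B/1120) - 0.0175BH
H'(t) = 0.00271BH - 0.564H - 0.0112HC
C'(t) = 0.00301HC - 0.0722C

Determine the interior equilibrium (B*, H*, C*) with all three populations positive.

From dC/dt = 0: 0.00301H* = 0.0722, so H* = 24.
From dB/dt = 0: 1.47(1 - B*/1120) = 0.0175·24, giving B* = 1120·(1 - 0.286) = 800.
From dH/dt = 0: 0.00271·800 - 0.564 = 0.0112C*, so C* = 1.6/0.0112 = 143.

B* ≈ 800, H* ≈ 24, C* ≈ 143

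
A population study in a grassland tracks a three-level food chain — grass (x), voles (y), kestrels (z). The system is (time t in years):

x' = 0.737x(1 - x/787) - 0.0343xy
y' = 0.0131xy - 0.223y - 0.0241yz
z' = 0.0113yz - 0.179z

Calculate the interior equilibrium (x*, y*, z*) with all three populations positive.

From dz/dt = 0: 0.0113y* = 0.179, so y* = 15.8.
From dx/dt = 0: 0.737(1 - x*/787) = 0.0343·15.8, giving x* = 787·(1 - 0.737) = 207.
From dy/dt = 0: 0.0131·207 - 0.223 = 0.0241z*, so z* = 2.49/0.0241 = 103.

x* ≈ 207, y* ≈ 15.8, z* ≈ 103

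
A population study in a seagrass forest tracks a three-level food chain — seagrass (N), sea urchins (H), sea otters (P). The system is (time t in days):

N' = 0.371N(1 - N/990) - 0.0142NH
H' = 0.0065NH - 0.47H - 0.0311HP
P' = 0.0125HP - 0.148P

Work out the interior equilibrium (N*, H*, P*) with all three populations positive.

N* ≈ 541, H* ≈ 11.8, P* ≈ 98

From dP/dt = 0: 0.0125H* = 0.148, so H* = 11.8.
From dN/dt = 0: 0.371(1 - N*/990) = 0.0142·11.8, giving N* = 990·(1 - 0.453) = 541.
From dH/dt = 0: 0.0065·541 - 0.47 = 0.0311P*, so P* = 3.05/0.0311 = 98.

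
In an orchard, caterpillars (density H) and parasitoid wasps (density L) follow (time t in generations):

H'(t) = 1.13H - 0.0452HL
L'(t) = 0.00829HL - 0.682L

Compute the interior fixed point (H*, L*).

Set dL/dt = 0 with L > 0: 0.00829H - 0.682 = 0, so H* = 0.682/0.00829 = 82.3.
Set dH/dt = 0 with H > 0: 1.13 - 0.0452L = 0, so L* = 1.13/0.0452 = 25.

H* ≈ 82.3, L* ≈ 25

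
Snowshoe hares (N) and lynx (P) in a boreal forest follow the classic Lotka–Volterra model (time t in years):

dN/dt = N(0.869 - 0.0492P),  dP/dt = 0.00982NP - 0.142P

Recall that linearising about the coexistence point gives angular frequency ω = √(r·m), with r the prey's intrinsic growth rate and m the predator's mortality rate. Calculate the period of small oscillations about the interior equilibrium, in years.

Here r = 0.869 and m = 0.142, so r·m = 0.123.
ω = √0.123 = 0.351 per year, hence T = 2π/ω ≈ 17.9 years.

T ≈ 17.9 years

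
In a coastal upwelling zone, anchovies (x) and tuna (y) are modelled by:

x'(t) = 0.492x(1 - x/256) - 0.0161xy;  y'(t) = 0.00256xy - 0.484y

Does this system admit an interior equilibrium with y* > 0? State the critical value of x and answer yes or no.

Threshold x = 189; K > 189, so yes, the predator persists.

The predator equation gives dy/dt > 0 only when x > 0.484/0.00256 = 189.
Without the predator, x → K = 256. Since 256 > 189, the predator can invade and persist.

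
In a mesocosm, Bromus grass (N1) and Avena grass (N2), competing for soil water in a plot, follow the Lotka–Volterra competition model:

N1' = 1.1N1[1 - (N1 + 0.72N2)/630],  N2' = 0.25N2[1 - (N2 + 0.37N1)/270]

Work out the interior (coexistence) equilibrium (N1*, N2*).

N1* ≈ 594, N2* ≈ 50.3

Setting both brackets to zero gives the nullclines N1 + 0.72N2 = 630 and 0.37N1 + N2 = 270.
Substituting N2 = 270 - 0.37N1 into the first: N1(1 - 0.72·0.37) = 630 - 0.72·270.
So N1* = 436/0.734 = 594, and then N2* = 270 - 0.37·594 = 50.3.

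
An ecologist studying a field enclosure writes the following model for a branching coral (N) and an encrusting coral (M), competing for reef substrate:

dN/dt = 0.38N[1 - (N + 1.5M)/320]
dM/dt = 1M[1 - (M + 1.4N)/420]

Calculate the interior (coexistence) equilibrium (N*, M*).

Setting both brackets to zero gives the nullclines N + 1.5M = 320 and 1.4N + M = 420.
Substituting M = 420 - 1.4N into the first: N(1 - 1.5·1.4) = 320 - 1.5·420.
So N* = -310/-1.1 = 282, and then M* = 420 - 1.4·282 = 25.5.

N* ≈ 282, M* ≈ 25.5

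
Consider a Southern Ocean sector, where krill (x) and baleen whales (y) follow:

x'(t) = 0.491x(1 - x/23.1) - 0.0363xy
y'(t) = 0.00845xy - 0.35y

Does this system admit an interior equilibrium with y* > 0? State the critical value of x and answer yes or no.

Threshold x = 41.4; K < 41.4, so no, the predator goes extinct.

The predator equation gives dy/dt > 0 only when x > 0.35/0.00845 = 41.4.
Without the predator, x → K = 23.1. Since 23.1 < 41.4, the predator cannot invade.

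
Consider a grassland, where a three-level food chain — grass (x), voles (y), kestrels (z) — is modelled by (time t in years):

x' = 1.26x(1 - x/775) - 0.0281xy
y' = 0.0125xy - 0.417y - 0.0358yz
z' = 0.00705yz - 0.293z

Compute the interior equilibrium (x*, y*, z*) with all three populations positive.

x* ≈ 56.7, y* ≈ 41.6, z* ≈ 8.14

From dz/dt = 0: 0.00705y* = 0.293, so y* = 41.6.
From dx/dt = 0: 1.26(1 - x*/775) = 0.0281·41.6, giving x* = 775·(1 - 0.927) = 56.7.
From dy/dt = 0: 0.0125·56.7 - 0.417 = 0.0358z*, so z* = 0.292/0.0358 = 8.14.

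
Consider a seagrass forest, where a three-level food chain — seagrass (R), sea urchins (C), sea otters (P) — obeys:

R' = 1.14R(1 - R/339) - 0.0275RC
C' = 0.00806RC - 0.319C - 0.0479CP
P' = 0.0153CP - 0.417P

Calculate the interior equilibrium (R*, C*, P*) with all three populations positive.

From dP/dt = 0: 0.0153C* = 0.417, so C* = 27.3.
From dR/dt = 0: 1.14(1 - R*/339) = 0.0275·27.3, giving R* = 339·(1 - 0.657) = 116.
From dC/dt = 0: 0.00806·116 - 0.319 = 0.0479P*, so P* = 0.617/0.0479 = 12.9.

R* ≈ 116, C* ≈ 27.3, P* ≈ 12.9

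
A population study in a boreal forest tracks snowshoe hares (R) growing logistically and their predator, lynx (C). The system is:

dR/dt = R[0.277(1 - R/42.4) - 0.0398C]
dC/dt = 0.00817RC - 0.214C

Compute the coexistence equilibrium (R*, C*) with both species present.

R* ≈ 26.2, C* ≈ 2.66

From dC/dt = 0 with C > 0: 0.00817R* = 0.214, so R* = 26.2.
Substitute into dR/dt = 0: 0.277(1 - 26.2/42.4) = 0.0398C*.
The bracket is 0.382, giving C* = 0.106/0.0398 = 2.66.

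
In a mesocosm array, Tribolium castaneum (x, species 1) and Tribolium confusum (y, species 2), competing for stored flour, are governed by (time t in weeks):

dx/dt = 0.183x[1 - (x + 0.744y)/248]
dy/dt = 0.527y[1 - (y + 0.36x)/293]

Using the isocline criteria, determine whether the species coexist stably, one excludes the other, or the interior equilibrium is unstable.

Compare the nullcline intercepts: K1/α12 = 248/0.744 = 333 > K2 = 293; K2/α21 = 293/0.36 = 814 > K1 = 248.
Since both inequalities hold, each species can invade when rare, so the interior equilibrium is stable.

stable coexistence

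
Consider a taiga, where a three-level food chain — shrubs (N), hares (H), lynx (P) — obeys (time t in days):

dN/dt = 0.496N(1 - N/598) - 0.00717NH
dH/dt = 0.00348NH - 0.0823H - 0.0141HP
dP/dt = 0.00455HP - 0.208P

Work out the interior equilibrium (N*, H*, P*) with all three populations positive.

From dP/dt = 0: 0.00455H* = 0.208, so H* = 45.7.
From dN/dt = 0: 0.496(1 - N*/598) = 0.00717·45.7, giving N* = 598·(1 - 0.661) = 203.
From dH/dt = 0: 0.00348·203 - 0.0823 = 0.0141P*, so P* = 0.624/0.0141 = 44.2.

N* ≈ 203, H* ≈ 45.7, P* ≈ 44.2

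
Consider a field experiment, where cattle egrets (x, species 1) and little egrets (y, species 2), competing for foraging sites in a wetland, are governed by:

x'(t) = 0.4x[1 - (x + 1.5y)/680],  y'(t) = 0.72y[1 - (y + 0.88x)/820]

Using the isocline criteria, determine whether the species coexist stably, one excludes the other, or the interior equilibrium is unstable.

Compare the nullcline intercepts: K1/α12 = 680/1.5 = 453 < K2 = 820; K2/α21 = 820/0.88 = 932 > K1 = 680.
Since the inequalities point opposite ways, species 2 can invade but species 1 cannot.

species 2 excludes species 1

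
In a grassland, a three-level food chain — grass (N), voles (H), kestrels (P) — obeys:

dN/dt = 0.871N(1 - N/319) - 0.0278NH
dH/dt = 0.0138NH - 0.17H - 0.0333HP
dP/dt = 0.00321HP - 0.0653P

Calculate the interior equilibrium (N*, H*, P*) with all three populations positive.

From dP/dt = 0: 0.00321H* = 0.0653, so H* = 20.3.
From dN/dt = 0: 0.871(1 - N*/319) = 0.0278·20.3, giving N* = 319·(1 - 0.649) = 112.
From dH/dt = 0: 0.0138·112 - 0.17 = 0.0333P*, so P* = 1.37/0.0333 = 41.3.

N* ≈ 112, H* ≈ 20.3, P* ≈ 41.3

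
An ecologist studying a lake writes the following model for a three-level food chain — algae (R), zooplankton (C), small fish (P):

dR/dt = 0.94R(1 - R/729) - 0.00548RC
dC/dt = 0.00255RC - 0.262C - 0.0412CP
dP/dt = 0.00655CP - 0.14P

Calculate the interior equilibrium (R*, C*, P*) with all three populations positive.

From dP/dt = 0: 0.00655C* = 0.14, so C* = 21.4.
From dR/dt = 0: 0.94(1 - R*/729) = 0.00548·21.4, giving R* = 729·(1 - 0.125) = 638.
From dC/dt = 0: 0.00255·638 - 0.262 = 0.0412P*, so P* = 1.37/0.0412 = 33.1.

R* ≈ 638, C* ≈ 21.4, P* ≈ 33.1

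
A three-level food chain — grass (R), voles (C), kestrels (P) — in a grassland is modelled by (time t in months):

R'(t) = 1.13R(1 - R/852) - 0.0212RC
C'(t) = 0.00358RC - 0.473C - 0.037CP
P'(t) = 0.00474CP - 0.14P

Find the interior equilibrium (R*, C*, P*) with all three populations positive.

From dP/dt = 0: 0.00474C* = 0.14, so C* = 29.5.
From dR/dt = 0: 1.13(1 - R*/852) = 0.0212·29.5, giving R* = 852·(1 - 0.554) = 380.
From dC/dt = 0: 0.00358·380 - 0.473 = 0.037P*, so P* = 0.887/0.037 = 24.

R* ≈ 380, C* ≈ 29.5, P* ≈ 24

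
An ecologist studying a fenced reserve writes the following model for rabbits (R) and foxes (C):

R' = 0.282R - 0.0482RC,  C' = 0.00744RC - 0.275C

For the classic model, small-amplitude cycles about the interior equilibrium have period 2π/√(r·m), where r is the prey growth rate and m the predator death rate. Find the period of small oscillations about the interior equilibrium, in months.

Here r = 0.282 and m = 0.275, so r·m = 0.0775.
ω = √0.0775 = 0.278 per month, hence T = 2π/ω ≈ 22.6 months.

T ≈ 22.6 months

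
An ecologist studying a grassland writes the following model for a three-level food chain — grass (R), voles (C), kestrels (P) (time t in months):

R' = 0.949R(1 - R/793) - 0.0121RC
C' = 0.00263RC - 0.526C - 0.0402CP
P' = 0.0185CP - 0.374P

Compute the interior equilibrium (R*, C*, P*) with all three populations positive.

R* ≈ 589, C* ≈ 20.2, P* ≈ 25.4

From dP/dt = 0: 0.0185C* = 0.374, so C* = 20.2.
From dR/dt = 0: 0.949(1 - R*/793) = 0.0121·20.2, giving R* = 793·(1 - 0.258) = 589.
From dC/dt = 0: 0.00263·589 - 0.526 = 0.0402P*, so P* = 1.02/0.0402 = 25.4.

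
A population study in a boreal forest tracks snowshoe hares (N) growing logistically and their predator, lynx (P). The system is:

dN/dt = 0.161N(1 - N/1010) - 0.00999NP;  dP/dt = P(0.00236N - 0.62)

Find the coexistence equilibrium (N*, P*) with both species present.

N* ≈ 263, P* ≈ 11.9

From dP/dt = 0 with P > 0: 0.00236N* = 0.62, so N* = 263.
Substitute into dN/dt = 0: 0.161(1 - 263/1010) = 0.00999P*.
The bracket is 0.74, giving P* = 0.119/0.00999 = 11.9.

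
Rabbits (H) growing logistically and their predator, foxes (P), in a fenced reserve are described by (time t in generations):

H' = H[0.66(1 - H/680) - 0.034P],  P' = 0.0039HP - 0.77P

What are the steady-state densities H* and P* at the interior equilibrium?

H* ≈ 197, P* ≈ 13.8

From dP/dt = 0 with P > 0: 0.0039H* = 0.77, so H* = 197.
Substitute into dH/dt = 0: 0.66(1 - 197/680) = 0.034P*.
The bracket is 0.71, giving P* = 0.468/0.034 = 13.8.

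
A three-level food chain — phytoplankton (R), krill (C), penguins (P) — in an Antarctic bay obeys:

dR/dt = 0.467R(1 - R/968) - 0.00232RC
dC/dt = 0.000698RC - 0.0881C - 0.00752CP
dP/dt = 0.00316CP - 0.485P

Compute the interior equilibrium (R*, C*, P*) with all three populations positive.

R* ≈ 230, C* ≈ 153, P* ≈ 9.63

From dP/dt = 0: 0.00316C* = 0.485, so C* = 153.
From dR/dt = 0: 0.467(1 - R*/968) = 0.00232·153, giving R* = 968·(1 - 0.762) = 230.
From dC/dt = 0: 0.000698·230 - 0.0881 = 0.00752P*, so P* = 0.0724/0.00752 = 9.63.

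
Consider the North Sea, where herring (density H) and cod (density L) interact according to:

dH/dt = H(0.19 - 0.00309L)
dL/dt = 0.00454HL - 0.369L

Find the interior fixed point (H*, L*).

H* ≈ 81.3, L* ≈ 61.5

Set dL/dt = 0 with L > 0: 0.00454H - 0.369 = 0, so H* = 0.369/0.00454 = 81.3.
Set dH/dt = 0 with H > 0: 0.19 - 0.00309L = 0, so L* = 0.19/0.00309 = 61.5.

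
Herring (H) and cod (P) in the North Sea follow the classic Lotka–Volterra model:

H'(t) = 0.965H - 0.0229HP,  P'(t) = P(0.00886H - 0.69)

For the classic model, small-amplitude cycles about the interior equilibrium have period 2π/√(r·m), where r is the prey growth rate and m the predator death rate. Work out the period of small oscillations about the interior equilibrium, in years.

Here r = 0.965 and m = 0.69, so r·m = 0.666.
ω = √0.666 = 0.816 per year, hence T = 2π/ω ≈ 7.7 years.

T ≈ 7.7 years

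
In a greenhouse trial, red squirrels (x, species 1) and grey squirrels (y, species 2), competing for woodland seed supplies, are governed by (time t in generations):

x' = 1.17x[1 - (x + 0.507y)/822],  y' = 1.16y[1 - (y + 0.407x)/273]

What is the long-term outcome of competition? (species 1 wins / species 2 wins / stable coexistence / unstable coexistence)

Compare the nullcline intercepts: K1/α12 = 822/0.507 = 1620 > K2 = 273; K2/α21 = 273/0.407 = 671 < K1 = 822.
Since the inequalities point opposite ways, species 1 can invade but species 2 cannot.

species 1 excludes species 2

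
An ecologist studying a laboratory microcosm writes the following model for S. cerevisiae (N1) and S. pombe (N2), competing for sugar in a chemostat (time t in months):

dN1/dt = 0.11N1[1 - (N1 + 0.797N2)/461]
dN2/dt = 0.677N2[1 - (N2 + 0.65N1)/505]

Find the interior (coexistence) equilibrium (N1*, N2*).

N1* ≈ 121, N2* ≈ 426

Setting both brackets to zero gives the nullclines N1 + 0.797N2 = 461 and 0.65N1 + N2 = 505.
Substituting N2 = 505 - 0.65N1 into the first: N1(1 - 0.797·0.65) = 461 - 0.797·505.
So N1* = 58.5/0.482 = 121, and then N2* = 505 - 0.65·121 = 426.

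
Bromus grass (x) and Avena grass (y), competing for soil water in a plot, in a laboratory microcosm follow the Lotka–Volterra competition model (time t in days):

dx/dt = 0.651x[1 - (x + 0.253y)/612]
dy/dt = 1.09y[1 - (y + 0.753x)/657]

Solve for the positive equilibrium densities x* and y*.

Setting both brackets to zero gives the nullclines x + 0.253y = 612 and 0.753x + y = 657.
Substituting y = 657 - 0.753x into the first: x(1 - 0.253·0.753) = 612 - 0.253·657.
So x* = 446/0.809 = 551, and then y* = 657 - 0.753·551 = 242.

x* ≈ 551, y* ≈ 242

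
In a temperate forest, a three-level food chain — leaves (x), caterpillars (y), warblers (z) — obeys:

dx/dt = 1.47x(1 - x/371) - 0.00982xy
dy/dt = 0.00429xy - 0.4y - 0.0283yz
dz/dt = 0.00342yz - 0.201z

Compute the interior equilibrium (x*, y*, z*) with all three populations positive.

From dz/dt = 0: 0.00342y* = 0.201, so y* = 58.8.
From dx/dt = 0: 1.47(1 - x*/371) = 0.00982·58.8, giving x* = 371·(1 - 0.393) = 225.
From dy/dt = 0: 0.00429·225 - 0.4 = 0.0283z*, so z* = 0.567/0.0283 = 20.

x* ≈ 225, y* ≈ 58.8, z* ≈ 20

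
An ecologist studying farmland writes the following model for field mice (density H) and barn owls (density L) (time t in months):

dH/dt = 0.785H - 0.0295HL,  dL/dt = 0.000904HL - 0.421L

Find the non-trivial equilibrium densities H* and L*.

H* ≈ 466, L* ≈ 26.6

Set dL/dt = 0 with L > 0: 0.000904H - 0.421 = 0, so H* = 0.421/0.000904 = 466.
Set dH/dt = 0 with H > 0: 0.785 - 0.0295L = 0, so L* = 0.785/0.0295 = 26.6.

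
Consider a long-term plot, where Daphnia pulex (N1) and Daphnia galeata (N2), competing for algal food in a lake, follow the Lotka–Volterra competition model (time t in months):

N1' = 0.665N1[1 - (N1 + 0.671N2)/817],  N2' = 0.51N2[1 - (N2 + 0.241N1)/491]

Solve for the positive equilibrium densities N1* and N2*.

N1* ≈ 582, N2* ≈ 351

Setting both brackets to zero gives the nullclines N1 + 0.671N2 = 817 and 0.241N1 + N2 = 491.
Substituting N2 = 491 - 0.241N1 into the first: N1(1 - 0.671·0.241) = 817 - 0.671·491.
So N1* = 488/0.838 = 582, and then N2* = 491 - 0.241·582 = 351.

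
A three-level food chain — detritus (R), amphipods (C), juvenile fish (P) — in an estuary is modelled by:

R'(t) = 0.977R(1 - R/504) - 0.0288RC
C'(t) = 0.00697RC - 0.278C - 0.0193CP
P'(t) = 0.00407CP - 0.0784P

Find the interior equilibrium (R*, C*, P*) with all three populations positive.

R* ≈ 218, C* ≈ 19.3, P* ≈ 64.3

From dP/dt = 0: 0.00407C* = 0.0784, so C* = 19.3.
From dR/dt = 0: 0.977(1 - R*/504) = 0.0288·19.3, giving R* = 504·(1 - 0.568) = 218.
From dC/dt = 0: 0.00697·218 - 0.278 = 0.0193P*, so P* = 1.24/0.0193 = 64.3.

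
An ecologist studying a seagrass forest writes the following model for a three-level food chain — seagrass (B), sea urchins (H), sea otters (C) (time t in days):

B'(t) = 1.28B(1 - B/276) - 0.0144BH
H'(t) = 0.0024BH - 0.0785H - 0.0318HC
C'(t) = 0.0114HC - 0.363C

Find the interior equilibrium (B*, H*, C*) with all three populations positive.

B* ≈ 177, H* ≈ 31.8, C* ≈ 10.9

From dC/dt = 0: 0.0114H* = 0.363, so H* = 31.8.
From dB/dt = 0: 1.28(1 - B*/276) = 0.0144·31.8, giving B* = 276·(1 - 0.358) = 177.
From dH/dt = 0: 0.0024·177 - 0.0785 = 0.0318C*, so C* = 0.347/0.0318 = 10.9.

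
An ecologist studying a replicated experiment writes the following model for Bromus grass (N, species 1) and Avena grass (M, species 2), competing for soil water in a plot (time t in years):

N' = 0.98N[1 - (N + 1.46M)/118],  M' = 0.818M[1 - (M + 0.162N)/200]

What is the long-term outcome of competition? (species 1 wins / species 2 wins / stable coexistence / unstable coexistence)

species 2 excludes species 1

Compare the nullcline intercepts: K1/α12 = 118/1.46 = 80.8 < K2 = 200; K2/α21 = 200/0.162 = 1230 > K1 = 118.
Since the inequalities point opposite ways, species 2 can invade but species 1 cannot.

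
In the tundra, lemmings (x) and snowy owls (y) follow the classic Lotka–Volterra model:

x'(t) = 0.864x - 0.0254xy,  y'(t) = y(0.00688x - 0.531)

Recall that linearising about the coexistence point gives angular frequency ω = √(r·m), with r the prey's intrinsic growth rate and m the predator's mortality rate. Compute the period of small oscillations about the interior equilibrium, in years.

T ≈ 9.28 years

Here r = 0.864 and m = 0.531, so r·m = 0.459.
ω = √0.459 = 0.677 per year, hence T = 2π/ω ≈ 9.28 years.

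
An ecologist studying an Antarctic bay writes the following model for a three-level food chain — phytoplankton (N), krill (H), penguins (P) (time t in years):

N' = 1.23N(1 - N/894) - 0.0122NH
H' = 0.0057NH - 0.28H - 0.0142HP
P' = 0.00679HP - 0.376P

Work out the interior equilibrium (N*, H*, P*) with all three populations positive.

N* ≈ 403, H* ≈ 55.4, P* ≈ 142

From dP/dt = 0: 0.00679H* = 0.376, so H* = 55.4.
From dN/dt = 0: 1.23(1 - N*/894) = 0.0122·55.4, giving N* = 894·(1 - 0.549) = 403.
From dH/dt = 0: 0.0057·403 - 0.28 = 0.0142P*, so P* = 2.02/0.0142 = 142.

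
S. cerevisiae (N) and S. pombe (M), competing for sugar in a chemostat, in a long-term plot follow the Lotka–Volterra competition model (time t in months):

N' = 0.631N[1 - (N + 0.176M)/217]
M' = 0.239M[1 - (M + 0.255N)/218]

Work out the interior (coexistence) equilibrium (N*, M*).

Setting both brackets to zero gives the nullclines N + 0.176M = 217 and 0.255N + M = 218.
Substituting M = 218 - 0.255N into the first: N(1 - 0.176·0.255) = 217 - 0.176·218.
So N* = 179/0.955 = 187, and then M* = 218 - 0.255·187 = 170.

N* ≈ 187, M* ≈ 170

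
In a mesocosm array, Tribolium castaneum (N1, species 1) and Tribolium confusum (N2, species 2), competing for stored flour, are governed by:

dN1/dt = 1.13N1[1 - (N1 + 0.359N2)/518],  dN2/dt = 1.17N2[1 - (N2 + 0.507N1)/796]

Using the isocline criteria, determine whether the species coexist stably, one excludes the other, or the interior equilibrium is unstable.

Compare the nullcline intercepts: K1/α12 = 518/0.359 = 1440 > K2 = 796; K2/α21 = 796/0.507 = 1570 > K1 = 518.
Since both inequalities hold, each species can invade when rare, so the interior equilibrium is stable.

stable coexistence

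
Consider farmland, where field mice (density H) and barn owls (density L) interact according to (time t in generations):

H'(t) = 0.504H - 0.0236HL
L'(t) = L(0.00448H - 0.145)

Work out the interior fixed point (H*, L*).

Set dL/dt = 0 with L > 0: 0.00448H - 0.145 = 0, so H* = 0.145/0.00448 = 32.4.
Set dH/dt = 0 with H > 0: 0.504 - 0.0236L = 0, so L* = 0.504/0.0236 = 21.4.

H* ≈ 32.4, L* ≈ 21.4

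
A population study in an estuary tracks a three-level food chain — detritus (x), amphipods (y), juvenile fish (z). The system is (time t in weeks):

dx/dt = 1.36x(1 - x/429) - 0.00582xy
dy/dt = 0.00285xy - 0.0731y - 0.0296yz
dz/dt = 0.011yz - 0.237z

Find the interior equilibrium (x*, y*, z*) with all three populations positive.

From dz/dt = 0: 0.011y* = 0.237, so y* = 21.5.
From dx/dt = 0: 1.36(1 - x*/429) = 0.00582·21.5, giving x* = 429·(1 - 0.0922) = 389.
From dy/dt = 0: 0.00285·389 - 0.0731 = 0.0296z*, so z* = 1.04/0.0296 = 35.

x* ≈ 389, y* ≈ 21.5, z* ≈ 35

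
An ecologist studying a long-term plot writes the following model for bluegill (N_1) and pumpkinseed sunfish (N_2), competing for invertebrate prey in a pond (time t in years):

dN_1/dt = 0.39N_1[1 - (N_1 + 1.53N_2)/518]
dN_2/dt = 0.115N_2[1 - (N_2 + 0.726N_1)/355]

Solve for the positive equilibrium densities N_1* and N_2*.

Setting both brackets to zero gives the nullclines N_1 + 1.53N_2 = 518 and 0.726N_1 + N_2 = 355.
Substituting N_2 = 355 - 0.726N_1 into the first: N_1(1 - 1.53·0.726) = 518 - 1.53·355.
So N_1* = -25.1/-0.111 = 227, and then N_2* = 355 - 0.726·227 = 190.

N_1* ≈ 227, N_2* ≈ 190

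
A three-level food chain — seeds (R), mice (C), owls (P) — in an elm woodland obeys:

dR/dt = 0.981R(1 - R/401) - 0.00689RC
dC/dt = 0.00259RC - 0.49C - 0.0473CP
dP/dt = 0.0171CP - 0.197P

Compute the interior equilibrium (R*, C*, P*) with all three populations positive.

From dP/dt = 0: 0.0171C* = 0.197, so C* = 11.5.
From dR/dt = 0: 0.981(1 - R*/401) = 0.00689·11.5, giving R* = 401·(1 - 0.0809) = 369.
From dC/dt = 0: 0.00259·369 - 0.49 = 0.0473P*, so P* = 0.465/0.0473 = 9.82.

R* ≈ 369, C* ≈ 11.5, P* ≈ 9.82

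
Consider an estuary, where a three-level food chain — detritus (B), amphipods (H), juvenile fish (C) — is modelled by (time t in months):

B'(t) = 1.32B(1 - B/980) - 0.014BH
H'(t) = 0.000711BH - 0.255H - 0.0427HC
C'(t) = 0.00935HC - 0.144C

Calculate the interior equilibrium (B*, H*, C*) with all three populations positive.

B* ≈ 820, H* ≈ 15.4, C* ≈ 7.68

From dC/dt = 0: 0.00935H* = 0.144, so H* = 15.4.
From dB/dt = 0: 1.32(1 - B*/980) = 0.014·15.4, giving B* = 980·(1 - 0.163) = 820.
From dH/dt = 0: 0.000711·820 - 0.255 = 0.0427C*, so C* = 0.328/0.0427 = 7.68.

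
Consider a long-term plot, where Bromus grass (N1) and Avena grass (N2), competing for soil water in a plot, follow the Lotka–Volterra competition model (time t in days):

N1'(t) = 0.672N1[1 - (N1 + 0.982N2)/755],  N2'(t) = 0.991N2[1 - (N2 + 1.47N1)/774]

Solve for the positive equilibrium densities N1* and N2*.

N1* ≈ 11.4, N2* ≈ 757

Setting both brackets to zero gives the nullclines N1 + 0.982N2 = 755 and 1.47N1 + N2 = 774.
Substituting N2 = 774 - 1.47N1 into the first: N1(1 - 0.982·1.47) = 755 - 0.982·774.
So N1* = -5.07/-0.444 = 11.4, and then N2* = 774 - 1.47·11.4 = 757.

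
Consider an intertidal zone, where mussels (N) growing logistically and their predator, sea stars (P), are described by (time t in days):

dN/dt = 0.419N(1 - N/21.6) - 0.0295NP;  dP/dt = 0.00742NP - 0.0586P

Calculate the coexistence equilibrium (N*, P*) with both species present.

From dP/dt = 0 with P > 0: 0.00742N* = 0.0586, so N* = 7.9.
Substitute into dN/dt = 0: 0.419(1 - 7.9/21.6) = 0.0295P*.
The bracket is 0.634, giving P* = 0.266/0.0295 = 9.01.

N* ≈ 7.9, P* ≈ 9.01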